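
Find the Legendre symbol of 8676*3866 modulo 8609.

1

By multiplicativity, (8676·3866|8609) = (8676|8609)·(3866|8609).
First factor (8676|8609):
Reduce the numerator: 8676 ≡ 67 (mod 8609), so (8676|8609) = (67|8609).
8609 ≡ 1 (mod 4), so quadratic reciprocity gives (67|8609) = (8609|67). Reduce: 8609 ≡ 33 (mod 67). Now have (33|67).
33 ≡ 1 (mod 4), so quadratic reciprocity gives (33|67) = (67|33). Reduce: 67 ≡ 1 (mod 33). Now have (1|33).
(1|33) = 1. Collecting the sign factors: 1.
Second factor (3866|8609):
Factor out 2: 3866 = 2·1933. Since 8609 ≡ 1 (mod 8), (2|8609) = +1. Now have (1933|8609).
1933 ≡ 1 (mod 4), so quadratic reciprocity gives (1933|8609) = (8609|1933). Reduce: 8609 ≡ 877 (mod 1933). Now have (877|1933).
877 ≡ 1 (mod 4), so quadratic reciprocity gives (877|1933) = (1933|877). Reduce: 1933 ≡ 179 (mod 877). Now have (179|877).
877 ≡ 1 (mod 4), so quadratic reciprocity gives (179|877) = (877|179). Reduce: 877 ≡ 161 (mod 179). Now have (161|179).
161 ≡ 1 (mod 4), so quadratic reciprocity gives (161|179) = (179|161). Reduce: 179 ≡ 18 (mod 161). Now have (18|161).
Factor out 2: 18 = 2·9. Since 161 ≡ 1 (mod 8), (2|161) = +1. Now have (9|161).
9 ≡ 1 (mod 4), so quadratic reciprocity gives (9|161) = (161|9). Reduce: 161 ≡ 8 (mod 9). Now have (8|9).
Factor out 2: 8 = 2^3. Since 9 ≡ 1 (mod 8), (2|9) = +1, and (2|9)^3 = +1. Now have (1|9).
(1|9) = 1. Collecting the sign factors: 1.
Product: (1)·(1) = 1.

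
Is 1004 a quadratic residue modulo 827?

no

Reduce the numerator: 1004 ≡ 177 (mod 827), so (1004/827) = (177/827).
177 ≡ 1 (mod 4), so quadratic reciprocity gives (177/827) = (827/177). Reduce: 827 ≡ 119 (mod 177). Now have (119/177).
177 ≡ 1 (mod 4), so quadratic reciprocity gives (119/177) = (177/119). Reduce: 177 ≡ 58 (mod 119). Now have (58/119).
Factor out 2: 58 = 2·29. Since 119 ≡ 7 (mod 8), (2/119) = +1. Now have (29/119).
29 ≡ 1 (mod 4), so quadratic reciprocity gives (29/119) = (119/29). Reduce: 119 ≡ 3 (mod 29). Now have (3/29).
29 ≡ 1 (mod 4), so quadratic reciprocity gives (3/29) = (29/3). Reduce: 29 ≡ 2 (mod 3). Now have (2/3).
Factor out 2: 2 = 2. Since 3 ≡ 3 (mod 8), (2/3) = -1. Now have -(1/3).
(1/3) = 1. Collecting the sign factors: -1.
The Legendre symbol is -1, so x^2 ≡ 1004 (mod 827) has no solution.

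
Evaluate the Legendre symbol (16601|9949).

1

(16601|9949)
  = (6652|9949)    [16601 ≡ 6652 mod 9949]
  = (1663|9949)    [9949 ≡ 5 mod 8 ⇒ (2|9949)^2 = +1]
  = (9949|1663)    [QR: 9949 ≡ 1 mod 4, sign kept]
  = (1634|1663)    [9949 ≡ 1634 mod 1663]
  = (817|1663)    [1663 ≡ 7 mod 8 ⇒ (2|1663) = +1]
  = (1663|817)    [QR: 817 ≡ 1 mod 4, sign kept]
  = (29|817)    [1663 ≡ 29 mod 817]
  = (817|29)    [QR: 29 ≡ 1 mod 4, sign kept]
  = (5|29)    [817 ≡ 5 mod 29]
  = (29|5)    [QR: 5 ≡ 1 mod 4, sign kept]
  = (4|5)    [29 ≡ 4 mod 5]
  = (1|5)    [5 ≡ 5 mod 8 ⇒ (2|5)^2 = +1]
  = 1    [(1|5) = 1]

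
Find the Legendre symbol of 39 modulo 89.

89 ≡ 1 (mod 4), so quadratic reciprocity gives (39 / 89) = (89 / 39). Reduce: 89 ≡ 11 (mod 39). Now have (11 / 39).
Both 11 ≡ 3 and 39 ≡ 3 (mod 4), so reciprocity gives (11 / 39) = -(39 / 11). Reduce: 39 ≡ 6 (mod 11). Now have -(6 / 11).
Factor out 2: 6 = 2·3. Since 11 ≡ 3 (mod 8), (2 / 11) = -1. Now have (3 / 11).
Both 3 ≡ 3 and 11 ≡ 3 (mod 4), so reciprocity gives (3 / 11) = -(11 / 3). Reduce: 11 ≡ 2 (mod 3). Now have -(2 / 3).
Factor out 2: 2 = 2. Since 3 ≡ 3 (mod 8), (2 / 3) = -1. Now have (1 / 3).
(1 / 3) = 1. Collecting the sign factors: 1.

1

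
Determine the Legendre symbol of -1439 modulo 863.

-1

Reduce the numerator: -1439 ≡ 287 (mod 863), so (-1439 / 863) = (287 / 863).
Both 287 ≡ 3 and 863 ≡ 3 (mod 4), so reciprocity gives (287 / 863) = -(863 / 287). Reduce: 863 ≡ 2 (mod 287). Now have -(2 / 287).
Factor out 2: 2 = 2. Since 287 ≡ 7 (mod 8), (2 / 287) = +1. Now have -(1 / 287).
(1 / 287) = 1. Collecting the sign factors: -1.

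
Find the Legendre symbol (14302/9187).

(14302/9187)
  = (5115/9187)    [14302 ≡ 5115 mod 9187]
  = -(9187/5115)    [QR: both ≡ 3 mod 4, sign flips]
  = -(4072/5115)    [9187 ≡ 4072 mod 5115]
  = (509/5115)    [5115 ≡ 3 mod 8 ⇒ (2/5115)^3 = -1]
  = (5115/509)    [QR: 509 ≡ 1 mod 4, sign kept]
  = (25/509)    [5115 ≡ 25 mod 509]
  = (509/25)    [QR: 25 ≡ 1 mod 4, sign kept]
  = (9/25)    [509 ≡ 9 mod 25]
  = (25/9)    [QR: 9 ≡ 1 mod 4, sign kept]
  = (7/9)    [25 ≡ 7 mod 9]
  = (9/7)    [QR: 9 ≡ 1 mod 4, sign kept]
  = (2/7)    [9 ≡ 2 mod 7]
  = (1/7)    [7 ≡ 7 mod 8 ⇒ (2/7) = +1]
  = 1    [(1/7) = 1]

1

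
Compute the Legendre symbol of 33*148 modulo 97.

-1

By multiplicativity, (33·148 / 97) = (33 / 97)·(148 / 97).
First factor (33 / 97):
(33 / 97)
  = (97 / 33)    [QR: 33 ≡ 1 mod 4, sign kept]
  = (31 / 33)    [97 ≡ 31 mod 33]
  = (33 / 31)    [QR: 33 ≡ 1 mod 4, sign kept]
  = (2 / 31)    [33 ≡ 2 mod 31]
  = (1 / 31)    [31 ≡ 7 mod 8 ⇒ (2 / 31) = +1]
  = 1    [(1 / 31) = 1]
Second factor (148 / 97):
(148 / 97)
  = (51 / 97)    [148 ≡ 51 mod 97]
  = (97 / 51)    [QR: 97 ≡ 1 mod 4, sign kept]
  = (46 / 51)    [97 ≡ 46 mod 51]
  = -(23 / 51)    [51 ≡ 3 mod 8 ⇒ (2 / 51) = -1]
  = (51 / 23)    [QR: both ≡ 3 mod 4, sign flips]
  = (5 / 23)    [51 ≡ 5 mod 23]
  = (23 / 5)    [QR: 5 ≡ 1 mod 4, sign kept]
  = (3 / 5)    [23 ≡ 3 mod 5]
  = (5 / 3)    [QR: 5 ≡ 1 mod 4, sign kept]
  = (2 / 3)    [5 ≡ 2 mod 3]
  = -(1 / 3)    [3 ≡ 3 mod 8 ⇒ (2 / 3) = -1]
  = -1    [(1 / 3) = 1]
Product: (1)·(-1) = -1.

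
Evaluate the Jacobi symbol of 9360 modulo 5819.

-1

Reduce the numerator: 9360 ≡ 3541 (mod 5819), so (9360/5819) = (3541/5819).
3541 ≡ 1 (mod 4), so quadratic reciprocity gives (3541/5819) = (5819/3541). Reduce: 5819 ≡ 2278 (mod 3541). Now have (2278/3541).
Factor out 2: 2278 = 2·1139. Since 3541 ≡ 5 (mod 8), (2/3541) = -1. Now have -(1139/3541).
3541 ≡ 1 (mod 4), so quadratic reciprocity gives (1139/3541) = (3541/1139). Reduce: 3541 ≡ 124 (mod 1139). Now have -(124/1139).
Factor out 2: 124 = 2^2·31. Since 1139 ≡ 3 (mod 8), (2/1139) = -1, and (2/1139)^2 = +1. Now have -(31/1139).
Both 31 ≡ 3 and 1139 ≡ 3 (mod 4), so reciprocity gives (31/1139) = -(1139/31). Reduce: 1139 ≡ 23 (mod 31). Now have (23/31).
Both 23 ≡ 3 and 31 ≡ 3 (mod 4), so reciprocity gives (23/31) = -(31/23). Reduce: 31 ≡ 8 (mod 23). Now have -(8/23).
Factor out 2: 8 = 2^3. Since 23 ≡ 7 (mod 8), (2/23) = +1, and (2/23)^3 = +1. Now have -(1/23).
(1/23) = 1. Collecting the sign factors: -1.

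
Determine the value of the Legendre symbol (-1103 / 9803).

1

Pull out -1: (-1103 / 9803) = (-1 / 9803)·(1103 / 9803). Since 9803 ≡ 3 (mod 4), (-1 / 9803) = -1. Now have -(1103 / 9803).
Both 1103 ≡ 3 and 9803 ≡ 3 (mod 4), so reciprocity gives (1103 / 9803) = -(9803 / 1103). Reduce: 9803 ≡ 979 (mod 1103). Now have (979 / 1103).
Both 979 ≡ 3 and 1103 ≡ 3 (mod 4), so reciprocity gives (979 / 1103) = -(1103 / 979). Reduce: 1103 ≡ 124 (mod 979). Now have -(124 / 979).
Factor out 2: 124 = 2^2·31. Since 979 ≡ 3 (mod 8), (2 / 979) = -1, and (2 / 979)^2 = +1. Now have -(31 / 979).
Both 31 ≡ 3 and 979 ≡ 3 (mod 4), so reciprocity gives (31 / 979) = -(979 / 31). Reduce: 979 ≡ 18 (mod 31). Now have (18 / 31).
Factor out 2: 18 = 2·9. Since 31 ≡ 7 (mod 8), (2 / 31) = +1. Now have (9 / 31).
9 ≡ 1 (mod 4), so quadratic reciprocity gives (9 / 31) = (31 / 9). Reduce: 31 ≡ 4 (mod 9). Now have (4 / 9).
Factor out 2: 4 = 2^2. Since 9 ≡ 1 (mod 8), (2 / 9) = +1, and (2 / 9)^2 = +1. Now have (1 / 9).
(1 / 9) = 1. Collecting the sign factors: 1.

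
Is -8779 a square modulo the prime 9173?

yes

Reduce the numerator: -8779 ≡ 394 (mod 9173), so (-8779/9173) = (394/9173).
Factor out 2: 394 = 2·197. Since 9173 ≡ 5 (mod 8), (2/9173) = -1. Now have -(197/9173).
197 ≡ 1 (mod 4), so quadratic reciprocity gives (197/9173) = (9173/197). Reduce: 9173 ≡ 111 (mod 197). Now have -(111/197).
197 ≡ 1 (mod 4), so quadratic reciprocity gives (111/197) = (197/111). Reduce: 197 ≡ 86 (mod 111). Now have -(86/111).
Factor out 2: 86 = 2·43. Since 111 ≡ 7 (mod 8), (2/111) = +1. Now have -(43/111).
Both 43 ≡ 3 and 111 ≡ 3 (mod 4), so reciprocity gives (43/111) = -(111/43). Reduce: 111 ≡ 25 (mod 43). Now have (25/43).
25 ≡ 1 (mod 4), so quadratic reciprocity gives (25/43) = (43/25). Reduce: 43 ≡ 18 (mod 25). Now have (18/25).
Factor out 2: 18 = 2·9. Since 25 ≡ 1 (mod 8), (2/25) = +1. Now have (9/25).
9 ≡ 1 (mod 4), so quadratic reciprocity gives (9/25) = (25/9). Reduce: 25 ≡ 7 (mod 9). Now have (7/9).
9 ≡ 1 (mod 4), so quadratic reciprocity gives (7/9) = (9/7). Reduce: 9 ≡ 2 (mod 7). Now have (2/7).
Factor out 2: 2 = 2. Since 7 ≡ 7 (mod 8), (2/7) = +1. Now have (1/7).
(1/7) = 1. Collecting the sign factors: 1.
The Legendre symbol is 1, so x^2 ≡ -8779 (mod 9173) has solution.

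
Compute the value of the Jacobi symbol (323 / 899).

-1

Both 323 ≡ 3 and 899 ≡ 3 (mod 4), so reciprocity gives (323 / 899) = -(899 / 323). Reduce: 899 ≡ 253 (mod 323). Now have -(253 / 323).
253 ≡ 1 (mod 4), so quadratic reciprocity gives (253 / 323) = (323 / 253). Reduce: 323 ≡ 70 (mod 253). Now have -(70 / 253).
Factor out 2: 70 = 2·35. Since 253 ≡ 5 (mod 8), (2 / 253) = -1. Now have (35 / 253).
253 ≡ 1 (mod 4), so quadratic reciprocity gives (35 / 253) = (253 / 35). Reduce: 253 ≡ 8 (mod 35). Now have (8 / 35).
Factor out 2: 8 = 2^3. Since 35 ≡ 3 (mod 8), (2 / 35) = -1, and (2 / 35)^3 = -1. Now have -(1 / 35).
(1 / 35) = 1. Collecting the sign factors: -1.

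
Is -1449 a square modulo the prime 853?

(-1449/853)
  = (1449/853)    [853 ≡ 1 mod 4 ⇒ (-1/853) = +1]
  = (596/853)    [1449 ≡ 596 mod 853]
  = (149/853)    [853 ≡ 5 mod 8 ⇒ (2/853)^2 = +1]
  = (853/149)    [QR: 149 ≡ 1 mod 4, sign kept]
  = (108/149)    [853 ≡ 108 mod 149]
  = (27/149)    [149 ≡ 5 mod 8 ⇒ (2/149)^2 = +1]
  = (149/27)    [QR: 149 ≡ 1 mod 4, sign kept]
  = (14/27)    [149 ≡ 14 mod 27]
  = -(7/27)    [27 ≡ 3 mod 8 ⇒ (2/27) = -1]
  = (27/7)    [QR: both ≡ 3 mod 4, sign flips]
  = (6/7)    [27 ≡ 6 mod 7]
  = (3/7)    [7 ≡ 7 mod 8 ⇒ (2/7) = +1]
  = -(7/3)    [QR: both ≡ 3 mod 4, sign flips]
  = -(1/3)    [7 ≡ 1 mod 3]
  = -1    [(1/3) = 1]
(-1449/853) = -1, and 853 is prime, so -1449 is not a quadratic residue mod 853.

no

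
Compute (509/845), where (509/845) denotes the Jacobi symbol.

509 ≡ 1 (mod 4), so quadratic reciprocity gives (509/845) = (845/509). Reduce: 845 ≡ 336 (mod 509). Now have (336/509).
Factor out 2: 336 = 2^4·21. Since 509 ≡ 5 (mod 8), (2/509) = -1, and (2/509)^4 = +1. Now have (21/509).
21 ≡ 1 (mod 4), so quadratic reciprocity gives (21/509) = (509/21). Reduce: 509 ≡ 5 (mod 21). Now have (5/21).
5 ≡ 1 (mod 4), so quadratic reciprocity gives (5/21) = (21/5). Reduce: 21 ≡ 1 (mod 5). Now have (1/5).
(1/5) = 1. Collecting the sign factors: 1.

1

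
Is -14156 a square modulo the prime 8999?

Reduce the numerator: -14156 ≡ 3842 (mod 8999), so (-14156/8999) = (3842/8999).
Factor out 2: 3842 = 2·1921. Since 8999 ≡ 7 (mod 8), (2/8999) = +1. Now have (1921/8999).
1921 ≡ 1 (mod 4), so quadratic reciprocity gives (1921/8999) = (8999/1921). Reduce: 8999 ≡ 1315 (mod 1921). Now have (1315/1921).
1921 ≡ 1 (mod 4), so quadratic reciprocity gives (1315/1921) = (1921/1315). Reduce: 1921 ≡ 606 (mod 1315). Now have (606/1315).
Factor out 2: 606 = 2·303. Since 1315 ≡ 3 (mod 8), (2/1315) = -1. Now have -(303/1315).
Both 303 ≡ 3 and 1315 ≡ 3 (mod 4), so reciprocity gives (303/1315) = -(1315/303). Reduce: 1315 ≡ 103 (mod 303). Now have (103/303).
Both 103 ≡ 3 and 303 ≡ 3 (mod 4), so reciprocity gives (103/303) = -(303/103). Reduce: 303 ≡ 97 (mod 103). Now have -(97/103).
97 ≡ 1 (mod 4), so quadratic reciprocity gives (97/103) = (103/97). Reduce: 103 ≡ 6 (mod 97). Now have -(6/97).
Factor out 2: 6 = 2·3. Since 97 ≡ 1 (mod 8), (2/97) = +1. Now have -(3/97).
97 ≡ 1 (mod 4), so quadratic reciprocity gives (3/97) = (97/3). Reduce: 97 ≡ 1 (mod 3). Now have -(1/3).
(1/3) = 1. Collecting the sign factors: -1.
(-14156/8999) = -1, and 8999 is prime, so -14156 is not a quadratic residue mod 8999.

no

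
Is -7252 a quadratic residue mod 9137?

(-7252|9137)
  = (1885|9137)    [-7252 ≡ 1885 mod 9137]
  = (9137|1885)    [QR: 1885 ≡ 1 mod 4, sign kept]
  = (1597|1885)    [9137 ≡ 1597 mod 1885]
  = (1885|1597)    [QR: 1597 ≡ 1 mod 4, sign kept]
  = (288|1597)    [1885 ≡ 288 mod 1597]
  = -(9|1597)    [1597 ≡ 5 mod 8 ⇒ (2|1597)^5 = -1]
  = -(1597|9)    [QR: 9 ≡ 1 mod 4, sign kept]
  = -(4|9)    [1597 ≡ 4 mod 9]
  = -(1|9)    [9 ≡ 1 mod 8 ⇒ (2|9)^2 = +1]
  = -1    [(1|9) = 1]
The Legendre symbol is -1, so x^2 ≡ -7252 (mod 9137) has no solution.

no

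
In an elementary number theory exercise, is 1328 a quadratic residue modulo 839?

no

(1328/839)
  = (489/839)    [1328 ≡ 489 mod 839]
  = (839/489)    [QR: 489 ≡ 1 mod 4, sign kept]
  = (350/489)    [839 ≡ 350 mod 489]
  = (175/489)    [489 ≡ 1 mod 8 ⇒ (2/489) = +1]
  = (489/175)    [QR: 489 ≡ 1 mod 4, sign kept]
  = (139/175)    [489 ≡ 139 mod 175]
  = -(175/139)    [QR: both ≡ 3 mod 4, sign flips]
  = -(36/139)    [175 ≡ 36 mod 139]
  = -(9/139)    [139 ≡ 3 mod 8 ⇒ (2/139)^2 = +1]
  = -(139/9)    [QR: 9 ≡ 1 mod 4, sign kept]
  = -(4/9)    [139 ≡ 4 mod 9]
  = -(1/9)    [9 ≡ 1 mod 8 ⇒ (2/9)^2 = +1]
  = -1    [(1/9) = 1]
The Legendre symbol is -1, so x^2 ≡ 1328 (mod 839) has no solution.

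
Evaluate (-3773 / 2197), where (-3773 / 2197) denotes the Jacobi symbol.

(-3773 / 2197)
  = (621 / 2197)    [-3773 ≡ 621 mod 2197]
  = (2197 / 621)    [QR: 621 ≡ 1 mod 4, sign kept]
  = (334 / 621)    [2197 ≡ 334 mod 621]
  = -(167 / 621)    [621 ≡ 5 mod 8 ⇒ (2 / 621) = -1]
  = -(621 / 167)    [QR: 621 ≡ 1 mod 4, sign kept]
  = -(120 / 167)    [621 ≡ 120 mod 167]
  = -(15 / 167)    [167 ≡ 7 mod 8 ⇒ (2 / 167)^3 = +1]
  = (167 / 15)    [QR: both ≡ 3 mod 4, sign flips]
  = (2 / 15)    [167 ≡ 2 mod 15]
  = (1 / 15)    [15 ≡ 7 mod 8 ⇒ (2 / 15) = +1]
  = 1    [(1 / 15) = 1]

1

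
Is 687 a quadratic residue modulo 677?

yes

Reduce the numerator: 687 ≡ 10 (mod 677), so (687|677) = (10|677).
Factor out 2: 10 = 2·5. Since 677 ≡ 5 (mod 8), (2|677) = -1. Now have -(5|677).
5 ≡ 1 (mod 4), so quadratic reciprocity gives (5|677) = (677|5). Reduce: 677 ≡ 2 (mod 5). Now have -(2|5).
Factor out 2: 2 = 2. Since 5 ≡ 5 (mod 8), (2|5) = -1. Now have (1|5).
(1|5) = 1. Collecting the sign factors: 1.
(687|677) = 1, and 677 is prime, so 687 is a quadratic residue mod 677.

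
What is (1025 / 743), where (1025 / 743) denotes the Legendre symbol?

(1025 / 743)
  = (282 / 743)    [1025 ≡ 282 mod 743]
  = (141 / 743)    [743 ≡ 7 mod 8 ⇒ (2 / 743) = +1]
  = (743 / 141)    [QR: 141 ≡ 1 mod 4, sign kept]
  = (38 / 141)    [743 ≡ 38 mod 141]
  = -(19 / 141)    [141 ≡ 5 mod 8 ⇒ (2 / 141) = -1]
  = -(141 / 19)    [QR: 141 ≡ 1 mod 4, sign kept]
  = -(8 / 19)    [141 ≡ 8 mod 19]
  = (1 / 19)    [19 ≡ 3 mod 8 ⇒ (2 / 19)^3 = -1]
  = 1    [(1 / 19) = 1]

1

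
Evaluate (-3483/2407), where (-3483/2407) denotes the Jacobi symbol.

(-3483/2407)
  = (1331/2407)    [-3483 ≡ 1331 mod 2407]
  = -(2407/1331)    [QR: both ≡ 3 mod 4, sign flips]
  = -(1076/1331)    [2407 ≡ 1076 mod 1331]
  = -(269/1331)    [1331 ≡ 3 mod 8 ⇒ (2/1331)^2 = +1]
  = -(1331/269)    [QR: 269 ≡ 1 mod 4, sign kept]
  = -(255/269)    [1331 ≡ 255 mod 269]
  = -(269/255)    [QR: 269 ≡ 1 mod 4, sign kept]
  = -(14/255)    [269 ≡ 14 mod 255]
  = -(7/255)    [255 ≡ 7 mod 8 ⇒ (2/255) = +1]
  = (255/7)    [QR: both ≡ 3 mod 4, sign flips]
  = (3/7)    [255 ≡ 3 mod 7]
  = -(7/3)    [QR: both ≡ 3 mod 4, sign flips]
  = -(1/3)    [7 ≡ 1 mod 3]
  = -1    [(1/3) = 1]

-1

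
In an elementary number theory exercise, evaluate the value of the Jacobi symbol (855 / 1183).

1

Both 855 ≡ 3 and 1183 ≡ 3 (mod 4), so reciprocity gives (855 / 1183) = -(1183 / 855). Reduce: 1183 ≡ 328 (mod 855). Now have -(328 / 855).
Factor out 2: 328 = 2^3·41. Since 855 ≡ 7 (mod 8), (2 / 855) = +1, and (2 / 855)^3 = +1. Now have -(41 / 855).
41 ≡ 1 (mod 4), so quadratic reciprocity gives (41 / 855) = (855 / 41). Reduce: 855 ≡ 35 (mod 41). Now have -(35 / 41).
41 ≡ 1 (mod 4), so quadratic reciprocity gives (35 / 41) = (41 / 35). Reduce: 41 ≡ 6 (mod 35). Now have -(6 / 35).
Factor out 2: 6 = 2·3. Since 35 ≡ 3 (mod 8), (2 / 35) = -1. Now have (3 / 35).
Both 3 ≡ 3 and 35 ≡ 3 (mod 4), so reciprocity gives (3 / 35) = -(35 / 3). Reduce: 35 ≡ 2 (mod 3). Now have -(2 / 3).
Factor out 2: 2 = 2. Since 3 ≡ 3 (mod 8), (2 / 3) = -1. Now have (1 / 3).
(1 / 3) = 1. Collecting the sign factors: 1.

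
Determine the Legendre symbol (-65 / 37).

1

(-65 / 37)
  = (65 / 37)    [37 ≡ 1 mod 4 ⇒ (-1 / 37) = +1]
  = (28 / 37)    [65 ≡ 28 mod 37]
  = (7 / 37)    [37 ≡ 5 mod 8 ⇒ (2 / 37)^2 = +1]
  = (37 / 7)    [QR: 37 ≡ 1 mod 4, sign kept]
  = (2 / 7)    [37 ≡ 2 mod 7]
  = (1 / 7)    [7 ≡ 7 mod 8 ⇒ (2 / 7) = +1]
  = 1    [(1 / 7) = 1]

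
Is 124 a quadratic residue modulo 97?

Reduce the numerator: 124 ≡ 27 (mod 97), so (124/97) = (27/97).
97 ≡ 1 (mod 4), so quadratic reciprocity gives (27/97) = (97/27). Reduce: 97 ≡ 16 (mod 27). Now have (16/27).
Factor out 2: 16 = 2^4. Since 27 ≡ 3 (mod 8), (2/27) = -1, and (2/27)^4 = +1. Now have (1/27).
(1/27) = 1. Collecting the sign factors: 1.
(124/97) = 1, and 97 is prime, so 124 is a quadratic residue mod 97.

yes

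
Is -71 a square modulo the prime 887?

Reduce the numerator: -71 ≡ 816 (mod 887), so (-71|887) = (816|887).
Factor out 2: 816 = 2^4·51. Since 887 ≡ 7 (mod 8), (2|887) = +1, and (2|887)^4 = +1. Now have (51|887).
Both 51 ≡ 3 and 887 ≡ 3 (mod 4), so reciprocity gives (51|887) = -(887|51). Reduce: 887 ≡ 20 (mod 51). Now have -(20|51).
Factor out 2: 20 = 2^2·5. Since 51 ≡ 3 (mod 8), (2|51) = -1, and (2|51)^2 = +1. Now have -(5|51).
5 ≡ 1 (mod 4), so quadratic reciprocity gives (5|51) = (51|5). Reduce: 51 ≡ 1 (mod 5). Now have -(1|5).
(1|5) = 1. Collecting the sign factors: -1.
The Legendre symbol is -1, so x^2 ≡ -71 (mod 887) has no solution.

no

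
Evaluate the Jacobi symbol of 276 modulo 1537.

-1

Factor out 2: 276 = 2^2·69. Since 1537 ≡ 1 (mod 8), (2 / 1537) = +1, and (2 / 1537)^2 = +1. Now have (69 / 1537).
69 ≡ 1 (mod 4), so quadratic reciprocity gives (69 / 1537) = (1537 / 69). Reduce: 1537 ≡ 19 (mod 69). Now have (19 / 69).
69 ≡ 1 (mod 4), so quadratic reciprocity gives (19 / 69) = (69 / 19). Reduce: 69 ≡ 12 (mod 19). Now have (12 / 19).
Factor out 2: 12 = 2^2·3. Since 19 ≡ 3 (mod 8), (2 / 19) = -1, and (2 / 19)^2 = +1. Now have (3 / 19).
Both 3 ≡ 3 and 19 ≡ 3 (mod 4), so reciprocity gives (3 / 19) = -(19 / 3). Reduce: 19 ≡ 1 (mod 3). Now have -(1 / 3).
(1 / 3) = 1. Collecting the sign factors: -1.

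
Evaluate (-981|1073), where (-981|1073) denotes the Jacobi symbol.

Reduce the numerator: -981 ≡ 92 (mod 1073), so (-981|1073) = (92|1073).
Factor out 2: 92 = 2^2·23. Since 1073 ≡ 1 (mod 8), (2|1073) = +1, and (2|1073)^2 = +1. Now have (23|1073).
1073 ≡ 1 (mod 4), so quadratic reciprocity gives (23|1073) = (1073|23). Reduce: 1073 ≡ 15 (mod 23). Now have (15|23).
Both 15 ≡ 3 and 23 ≡ 3 (mod 4), so reciprocity gives (15|23) = -(23|15). Reduce: 23 ≡ 8 (mod 15). Now have -(8|15).
Factor out 2: 8 = 2^3. Since 15 ≡ 7 (mod 8), (2|15) = +1, and (2|15)^3 = +1. Now have -(1|15).
(1|15) = 1. Collecting the sign factors: -1.

-1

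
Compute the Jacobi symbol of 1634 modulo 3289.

-1

(1634/3289)
  = (817/3289)    [3289 ≡ 1 mod 8 ⇒ (2/3289) = +1]
  = (3289/817)    [QR: 817 ≡ 1 mod 4, sign kept]
  = (21/817)    [3289 ≡ 21 mod 817]
  = (817/21)    [QR: 21 ≡ 1 mod 4, sign kept]
  = (19/21)    [817 ≡ 19 mod 21]
  = (21/19)    [QR: 21 ≡ 1 mod 4, sign kept]
  = (2/19)    [21 ≡ 2 mod 19]
  = -(1/19)    [19 ≡ 3 mod 8 ⇒ (2/19) = -1]
  = -1    [(1/19) = 1]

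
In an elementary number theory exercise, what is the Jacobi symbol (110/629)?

Factor out 2: 110 = 2·55. Since 629 ≡ 5 (mod 8), (2/629) = -1. Now have -(55/629).
629 ≡ 1 (mod 4), so quadratic reciprocity gives (55/629) = (629/55). Reduce: 629 ≡ 24 (mod 55). Now have -(24/55).
Factor out 2: 24 = 2^3·3. Since 55 ≡ 7 (mod 8), (2/55) = +1, and (2/55)^3 = +1. Now have -(3/55).
Both 3 ≡ 3 and 55 ≡ 3 (mod 4), so reciprocity gives (3/55) = -(55/3). Reduce: 55 ≡ 1 (mod 3). Now have (1/3).
(1/3) = 1. Collecting the sign factors: 1.

1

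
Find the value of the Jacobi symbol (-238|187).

(-238|187)
  = -(238|187)    [187 ≡ 3 mod 4 ⇒ (-1|187) = -1]
  = -(51|187)    [238 ≡ 51 mod 187]
  = (187|51)    [QR: both ≡ 3 mod 4, sign flips]
  = (34|51)    [187 ≡ 34 mod 51]
  = -(17|51)    [51 ≡ 3 mod 8 ⇒ (2|51) = -1]
  = -(51|17)    [QR: 17 ≡ 1 mod 4, sign kept]
  = -(0|17)    [51 ≡ 0 mod 17]
  = 0    [numerator 0, gcd > 1]

0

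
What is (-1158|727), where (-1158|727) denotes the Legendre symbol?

-1

(-1158|727)
  = -(1158|727)    [727 ≡ 3 mod 4 ⇒ (-1|727) = -1]
  = -(431|727)    [1158 ≡ 431 mod 727]
  = (727|431)    [QR: both ≡ 3 mod 4, sign flips]
  = (296|431)    [727 ≡ 296 mod 431]
  = (37|431)    [431 ≡ 7 mod 8 ⇒ (2|431)^3 = +1]
  = (431|37)    [QR: 37 ≡ 1 mod 4, sign kept]
  = (24|37)    [431 ≡ 24 mod 37]
  = -(3|37)    [37 ≡ 5 mod 8 ⇒ (2|37)^3 = -1]
  = -(37|3)    [QR: 37 ≡ 1 mod 4, sign kept]
  = -(1|3)    [37 ≡ 1 mod 3]
  = -1    [(1|3) = 1]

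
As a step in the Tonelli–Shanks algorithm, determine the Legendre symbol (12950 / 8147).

Reduce the numerator: 12950 ≡ 4803 (mod 8147), so (12950 / 8147) = (4803 / 8147).
Both 4803 ≡ 3 and 8147 ≡ 3 (mod 4), so reciprocity gives (4803 / 8147) = -(8147 / 4803). Reduce: 8147 ≡ 3344 (mod 4803). Now have -(3344 / 4803).
Factor out 2: 3344 = 2^4·209. Since 4803 ≡ 3 (mod 8), (2 / 4803) = -1, and (2 / 4803)^4 = +1. Now have -(209 / 4803).
209 ≡ 1 (mod 4), so quadratic reciprocity gives (209 / 4803) = (4803 / 209). Reduce: 4803 ≡ 205 (mod 209). Now have -(205 / 209).
205 ≡ 1 (mod 4), so quadratic reciprocity gives (205 / 209) = (209 / 205). Reduce: 209 ≡ 4 (mod 205). Now have -(4 / 205).
Factor out 2: 4 = 2^2. Since 205 ≡ 5 (mod 8), (2 / 205) = -1, and (2 / 205)^2 = +1. Now have -(1 / 205).
(1 / 205) = 1. Collecting the sign factors: -1.

-1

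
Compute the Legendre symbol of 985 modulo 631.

1

Reduce the numerator: 985 ≡ 354 (mod 631), so (985/631) = (354/631).
Factor out 2: 354 = 2·177. Since 631 ≡ 7 (mod 8), (2/631) = +1. Now have (177/631).
177 ≡ 1 (mod 4), so quadratic reciprocity gives (177/631) = (631/177). Reduce: 631 ≡ 100 (mod 177). Now have (100/177).
Factor out 2: 100 = 2^2·25. Since 177 ≡ 1 (mod 8), (2/177) = +1, and (2/177)^2 = +1. Now have (25/177).
25 ≡ 1 (mod 4), so quadratic reciprocity gives (25/177) = (177/25). Reduce: 177 ≡ 2 (mod 25). Now have (2/25).
Factor out 2: 2 = 2. Since 25 ≡ 1 (mod 8), (2/25) = +1. Now have (1/25).
(1/25) = 1. Collecting the sign factors: 1.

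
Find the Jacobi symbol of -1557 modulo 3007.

Pull out -1: (-1557/3007) = (-1/3007)·(1557/3007). Since 3007 ≡ 3 (mod 4), (-1/3007) = -1. Now have -(1557/3007).
1557 ≡ 1 (mod 4), so quadratic reciprocity gives (1557/3007) = (3007/1557). Reduce: 3007 ≡ 1450 (mod 1557). Now have -(1450/1557).
Factor out 2: 1450 = 2·725. Since 1557 ≡ 5 (mod 8), (2/1557) = -1. Now have (725/1557).
725 ≡ 1 (mod 4), so quadratic reciprocity gives (725/1557) = (1557/725). Reduce: 1557 ≡ 107 (mod 725). Now have (107/725).
725 ≡ 1 (mod 4), so quadratic reciprocity gives (107/725) = (725/107). Reduce: 725 ≡ 83 (mod 107). Now have (83/107).
Both 83 ≡ 3 and 107 ≡ 3 (mod 4), so reciprocity gives (83/107) = -(107/83). Reduce: 107 ≡ 24 (mod 83). Now have -(24/83).
Factor out 2: 24 = 2^3·3. Since 83 ≡ 3 (mod 8), (2/83) = -1, and (2/83)^3 = -1. Now have (3/83).
Both 3 ≡ 3 and 83 ≡ 3 (mod 4), so reciprocity gives (3/83) = -(83/3). Reduce: 83 ≡ 2 (mod 3). Now have -(2/3).
Factor out 2: 2 = 2. Since 3 ≡ 3 (mod 8), (2/3) = -1. Now have (1/3).
(1/3) = 1. Collecting the sign factors: 1.

1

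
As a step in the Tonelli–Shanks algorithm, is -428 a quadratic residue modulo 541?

(-428|541)
  = (113|541)    [-428 ≡ 113 mod 541]
  = (541|113)    [QR: 113 ≡ 1 mod 4, sign kept]
  = (89|113)    [541 ≡ 89 mod 113]
  = (113|89)    [QR: 89 ≡ 1 mod 4, sign kept]
  = (24|89)    [113 ≡ 24 mod 89]
  = (3|89)    [89 ≡ 1 mod 8 ⇒ (2|89)^3 = +1]
  = (89|3)    [QR: 89 ≡ 1 mod 4, sign kept]
  = (2|3)    [89 ≡ 2 mod 3]
  = -(1|3)    [3 ≡ 3 mod 8 ⇒ (2|3) = -1]
  = -1    [(1|3) = 1]
(-428|541) = -1, and 541 is prime, so -428 is not a quadratic residue mod 541.

no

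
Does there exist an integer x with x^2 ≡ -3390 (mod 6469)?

no

Reduce the numerator: -3390 ≡ 3079 (mod 6469), so (-3390/6469) = (3079/6469).
6469 ≡ 1 (mod 4), so quadratic reciprocity gives (3079/6469) = (6469/3079). Reduce: 6469 ≡ 311 (mod 3079). Now have (311/3079).
Both 311 ≡ 3 and 3079 ≡ 3 (mod 4), so reciprocity gives (311/3079) = -(3079/311). Reduce: 3079 ≡ 280 (mod 311). Now have -(280/311).
Factor out 2: 280 = 2^3·35. Since 311 ≡ 7 (mod 8), (2/311) = +1, and (2/311)^3 = +1. Now have -(35/311).
Both 35 ≡ 3 and 311 ≡ 3 (mod 4), so reciprocity gives (35/311) = -(311/35). Reduce: 311 ≡ 31 (mod 35). Now have (31/35).
Both 31 ≡ 3 and 35 ≡ 3 (mod 4), so reciprocity gives (31/35) = -(35/31). Reduce: 35 ≡ 4 (mod 31). Now have -(4/31).
Factor out 2: 4 = 2^2. Since 31 ≡ 7 (mod 8), (2/31) = +1, and (2/31)^2 = +1. Now have -(1/31).
(1/31) = 1. Collecting the sign factors: -1.
(-3390/6469) = -1, and 6469 is prime, so -3390 is not a quadratic residue mod 6469.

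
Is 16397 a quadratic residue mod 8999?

Reduce the numerator: 16397 ≡ 7398 (mod 8999), so (16397|8999) = (7398|8999).
Factor out 2: 7398 = 2·3699. Since 8999 ≡ 7 (mod 8), (2|8999) = +1. Now have (3699|8999).
Both 3699 ≡ 3 and 8999 ≡ 3 (mod 4), so reciprocity gives (3699|8999) = -(8999|3699). Reduce: 8999 ≡ 1601 (mod 3699). Now have -(1601|3699).
1601 ≡ 1 (mod 4), so quadratic reciprocity gives (1601|3699) = (3699|1601). Reduce: 3699 ≡ 497 (mod 1601). Now have -(497|1601).
497 ≡ 1 (mod 4), so quadratic reciprocity gives (497|1601) = (1601|497). Reduce: 1601 ≡ 110 (mod 497). Now have -(110|497).
Factor out 2: 110 = 2·55. Since 497 ≡ 1 (mod 8), (2|497) = +1. Now have -(55|497).
497 ≡ 1 (mod 4), so quadratic reciprocity gives (55|497) = (497|55). Reduce: 497 ≡ 2 (mod 55). Now have -(2|55).
Factor out 2: 2 = 2. Since 55 ≡ 7 (mod 8), (2|55) = +1. Now have -(1|55).
(1|55) = 1. Collecting the sign factors: -1.
The Legendre symbol is -1, so x^2 ≡ 16397 (mod 8999) has no solution.

no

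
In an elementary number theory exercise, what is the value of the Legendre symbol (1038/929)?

-1

(1038/929)
  = (109/929)    [1038 ≡ 109 mod 929]
  = (929/109)    [QR: 109 ≡ 1 mod 4, sign kept]
  = (57/109)    [929 ≡ 57 mod 109]
  = (109/57)    [QR: 57 ≡ 1 mod 4, sign kept]
  = (52/57)    [109 ≡ 52 mod 57]
  = (13/57)    [57 ≡ 1 mod 8 ⇒ (2/57)^2 = +1]
  = (57/13)    [QR: 13 ≡ 1 mod 4, sign kept]
  = (5/13)    [57 ≡ 5 mod 13]
  = (13/5)    [QR: 5 ≡ 1 mod 4, sign kept]
  = (3/5)    [13 ≡ 3 mod 5]
  = (5/3)    [QR: 5 ≡ 1 mod 4, sign kept]
  = (2/3)    [5 ≡ 2 mod 3]
  = -(1/3)    [3 ≡ 3 mod 8 ⇒ (2/3) = -1]
  = -1    [(1/3) = 1]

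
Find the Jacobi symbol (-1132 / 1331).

1

Pull out -1: (-1132 / 1331) = (-1 / 1331)·(1132 / 1331). Since 1331 ≡ 3 (mod 4), (-1 / 1331) = -1. Now have -(1132 / 1331).
Factor out 2: 1132 = 2^2·283. Since 1331 ≡ 3 (mod 8), (2 / 1331) = -1, and (2 / 1331)^2 = +1. Now have -(283 / 1331).
Both 283 ≡ 3 and 1331 ≡ 3 (mod 4), so reciprocity gives (283 / 1331) = -(1331 / 283). Reduce: 1331 ≡ 199 (mod 283). Now have (199 / 283).
Both 199 ≡ 3 and 283 ≡ 3 (mod 4), so reciprocity gives (199 / 283) = -(283 / 199). Reduce: 283 ≡ 84 (mod 199). Now have -(84 / 199).
Factor out 2: 84 = 2^2·21. Since 199 ≡ 7 (mod 8), (2 / 199) = +1, and (2 / 199)^2 = +1. Now have -(21 / 199).
21 ≡ 1 (mod 4), so quadratic reciprocity gives (21 / 199) = (199 / 21). Reduce: 199 ≡ 10 (mod 21). Now have -(10 / 21).
Factor out 2: 10 = 2·5. Since 21 ≡ 5 (mod 8), (2 / 21) = -1. Now have (5 / 21).
5 ≡ 1 (mod 4), so quadratic reciprocity gives (5 / 21) = (21 / 5). Reduce: 21 ≡ 1 (mod 5). Now have (1 / 5).
(1 / 5) = 1. Collecting the sign factors: 1.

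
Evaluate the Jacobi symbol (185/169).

(185/169)
  = (16/169)    [185 ≡ 16 mod 169]
  = (1/169)    [169 ≡ 1 mod 8 ⇒ (2/169)^4 = +1]
  = 1    [(1/169) = 1]

1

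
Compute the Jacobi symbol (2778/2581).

(2778/2581)
  = (197/2581)    [2778 ≡ 197 mod 2581]
  = (2581/197)    [QR: 197 ≡ 1 mod 4, sign kept]
  = (20/197)    [2581 ≡ 20 mod 197]
  = (5/197)    [197 ≡ 5 mod 8 ⇒ (2/197)^2 = +1]
  = (197/5)    [QR: 5 ≡ 1 mod 4, sign kept]
  = (2/5)    [197 ≡ 2 mod 5]
  = -(1/5)    [5 ≡ 5 mod 8 ⇒ (2/5) = -1]
  = -1    [(1/5) = 1]

-1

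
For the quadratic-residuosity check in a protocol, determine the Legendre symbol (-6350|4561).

Reduce the numerator: -6350 ≡ 2772 (mod 4561), so (-6350|4561) = (2772|4561).
Factor out 2: 2772 = 2^2·693. Since 4561 ≡ 1 (mod 8), (2|4561) = +1, and (2|4561)^2 = +1. Now have (693|4561).
693 ≡ 1 (mod 4), so quadratic reciprocity gives (693|4561) = (4561|693). Reduce: 4561 ≡ 403 (mod 693). Now have (403|693).
693 ≡ 1 (mod 4), so quadratic reciprocity gives (403|693) = (693|403). Reduce: 693 ≡ 290 (mod 403). Now have (290|403).
Factor out 2: 290 = 2·145. Since 403 ≡ 3 (mod 8), (2|403) = -1. Now have -(145|403).
145 ≡ 1 (mod 4), so quadratic reciprocity gives (145|403) = (403|145). Reduce: 403 ≡ 113 (mod 145). Now have -(113|145).
113 ≡ 1 (mod 4), so quadratic reciprocity gives (113|145) = (145|113). Reduce: 145 ≡ 32 (mod 113). Now have -(32|113).
Factor out 2: 32 = 2^5. Since 113 ≡ 1 (mod 8), (2|113) = +1, and (2|113)^5 = +1. Now have -(1|113).
(1|113) = 1. Collecting the sign factors: -1.

-1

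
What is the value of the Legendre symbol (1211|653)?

Reduce the numerator: 1211 ≡ 558 (mod 653), so (1211|653) = (558|653).
Factor out 2: 558 = 2·279. Since 653 ≡ 5 (mod 8), (2|653) = -1. Now have -(279|653).
653 ≡ 1 (mod 4), so quadratic reciprocity gives (279|653) = (653|279). Reduce: 653 ≡ 95 (mod 279). Now have -(95|279).
Both 95 ≡ 3 and 279 ≡ 3 (mod 4), so reciprocity gives (95|279) = -(279|95). Reduce: 279 ≡ 89 (mod 95). Now have (89|95).
89 ≡ 1 (mod 4), so quadratic reciprocity gives (89|95) = (95|89). Reduce: 95 ≡ 6 (mod 89). Now have (6|89).
Factor out 2: 6 = 2·3. Since 89 ≡ 1 (mod 8), (2|89) = +1. Now have (3|89).
89 ≡ 1 (mod 4), so quadratic reciprocity gives (3|89) = (89|3). Reduce: 89 ≡ 2 (mod 3). Now have (2|3).
Factor out 2: 2 = 2. Since 3 ≡ 3 (mod 8), (2|3) = -1. Now have -(1|3).
(1|3) = 1. Collecting the sign factors: -1.

-1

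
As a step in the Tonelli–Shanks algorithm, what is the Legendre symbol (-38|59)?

(-38|59)
  = (21|59)    [-38 ≡ 21 mod 59]
  = (59|21)    [QR: 21 ≡ 1 mod 4, sign kept]
  = (17|21)    [59 ≡ 17 mod 21]
  = (21|17)    [QR: 17 ≡ 1 mod 4, sign kept]
  = (4|17)    [21 ≡ 4 mod 17]
  = (1|17)    [17 ≡ 1 mod 8 ⇒ (2|17)^2 = +1]
  = 1    [(1|17) = 1]

1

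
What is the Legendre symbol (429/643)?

-1

429 ≡ 1 (mod 4), so quadratic reciprocity gives (429/643) = (643/429). Reduce: 643 ≡ 214 (mod 429). Now have (214/429).
Factor out 2: 214 = 2·107. Since 429 ≡ 5 (mod 8), (2/429) = -1. Now have -(107/429).
429 ≡ 1 (mod 4), so quadratic reciprocity gives (107/429) = (429/107). Reduce: 429 ≡ 1 (mod 107). Now have -(1/107).
(1/107) = 1. Collecting the sign factors: -1.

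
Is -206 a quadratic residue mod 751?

(-206/751)
  = (545/751)    [-206 ≡ 545 mod 751]
  = (751/545)    [QR: 545 ≡ 1 mod 4, sign kept]
  = (206/545)    [751 ≡ 206 mod 545]
  = (103/545)    [545 ≡ 1 mod 8 ⇒ (2/545) = +1]
  = (545/103)    [QR: 545 ≡ 1 mod 4, sign kept]
  = (30/103)    [545 ≡ 30 mod 103]
  = (15/103)    [103 ≡ 7 mod 8 ⇒ (2/103) = +1]
  = -(103/15)    [QR: both ≡ 3 mod 4, sign flips]
  = -(13/15)    [103 ≡ 13 mod 15]
  = -(15/13)    [QR: 13 ≡ 1 mod 4, sign kept]
  = -(2/13)    [15 ≡ 2 mod 13]
  = (1/13)    [13 ≡ 5 mod 8 ⇒ (2/13) = -1]
  = 1    [(1/13) = 1]
The Legendre symbol is 1, so x^2 ≡ -206 (mod 751) has solution.

yes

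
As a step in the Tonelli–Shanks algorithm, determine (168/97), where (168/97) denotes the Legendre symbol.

(168/97)
  = (71/97)    [168 ≡ 71 mod 97]
  = (97/71)    [QR: 97 ≡ 1 mod 4, sign kept]
  = (26/71)    [97 ≡ 26 mod 71]
  = (13/71)    [71 ≡ 7 mod 8 ⇒ (2/71) = +1]
  = (71/13)    [QR: 13 ≡ 1 mod 4, sign kept]
  = (6/13)    [71 ≡ 6 mod 13]
  = -(3/13)    [13 ≡ 5 mod 8 ⇒ (2/13) = -1]
  = -(13/3)    [QR: 13 ≡ 1 mod 4, sign kept]
  = -(1/3)    [13 ≡ 1 mod 3]
  = -1    [(1/3) = 1]

-1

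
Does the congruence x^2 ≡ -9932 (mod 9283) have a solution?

yes

Reduce the numerator: -9932 ≡ 8634 (mod 9283), so (-9932/9283) = (8634/9283).
Factor out 2: 8634 = 2·4317. Since 9283 ≡ 3 (mod 8), (2/9283) = -1. Now have -(4317/9283).
4317 ≡ 1 (mod 4), so quadratic reciprocity gives (4317/9283) = (9283/4317). Reduce: 9283 ≡ 649 (mod 4317). Now have -(649/4317).
649 ≡ 1 (mod 4), so quadratic reciprocity gives (649/4317) = (4317/649). Reduce: 4317 ≡ 423 (mod 649). Now have -(423/649).
649 ≡ 1 (mod 4), so quadratic reciprocity gives (423/649) = (649/423). Reduce: 649 ≡ 226 (mod 423). Now have -(226/423).
Factor out 2: 226 = 2·113. Since 423 ≡ 7 (mod 8), (2/423) = +1. Now have -(113/423).
113 ≡ 1 (mod 4), so quadratic reciprocity gives (113/423) = (423/113). Reduce: 423 ≡ 84 (mod 113). Now have -(84/113).
Factor out 2: 84 = 2^2·21. Since 113 ≡ 1 (mod 8), (2/113) = +1, and (2/113)^2 = +1. Now have -(21/113).
21 ≡ 1 (mod 4), so quadratic reciprocity gives (21/113) = (113/21). Reduce: 113 ≡ 8 (mod 21). Now have -(8/21).
Factor out 2: 8 = 2^3. Since 21 ≡ 5 (mod 8), (2/21) = -1, and (2/21)^3 = -1. Now have (1/21).
(1/21) = 1. Collecting the sign factors: 1.
(-9932/9283) = 1, and 9283 is prime, so -9932 is a quadratic residue mod 9283.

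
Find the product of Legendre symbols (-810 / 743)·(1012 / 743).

1

By multiplicativity, (-810·1012 / 743) = (-810 / 743)·(1012 / 743).
First factor (-810 / 743):
(-810 / 743)
  = (676 / 743)    [-810 ≡ 676 mod 743]
  = (169 / 743)    [743 ≡ 7 mod 8 ⇒ (2 / 743)^2 = +1]
  = (743 / 169)    [QR: 169 ≡ 1 mod 4, sign kept]
  = (67 / 169)    [743 ≡ 67 mod 169]
  = (169 / 67)    [QR: 169 ≡ 1 mod 4, sign kept]
  = (35 / 67)    [169 ≡ 35 mod 67]
  = -(67 / 35)    [QR: both ≡ 3 mod 4, sign flips]
  = -(32 / 35)    [67 ≡ 32 mod 35]
  = (1 / 35)    [35 ≡ 3 mod 8 ⇒ (2 / 35)^5 = -1]
  = 1    [(1 / 35) = 1]
Second factor (1012 / 743):
(1012 / 743)
  = (269 / 743)    [1012 ≡ 269 mod 743]
  = (743 / 269)    [QR: 269 ≡ 1 mod 4, sign kept]
  = (205 / 269)    [743 ≡ 205 mod 269]
  = (269 / 205)    [QR: 205 ≡ 1 mod 4, sign kept]
  = (64 / 205)    [269 ≡ 64 mod 205]
  = (1 / 205)    [205 ≡ 5 mod 8 ⇒ (2 / 205)^6 = +1]
  = 1    [(1 / 205) = 1]
Product: (1)·(1) = 1.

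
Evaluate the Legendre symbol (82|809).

-1

Factor out 2: 82 = 2·41. Since 809 ≡ 1 (mod 8), (2|809) = +1. Now have (41|809).
41 ≡ 1 (mod 4), so quadratic reciprocity gives (41|809) = (809|41). Reduce: 809 ≡ 30 (mod 41). Now have (30|41).
Factor out 2: 30 = 2·15. Since 41 ≡ 1 (mod 8), (2|41) = +1. Now have (15|41).
41 ≡ 1 (mod 4), so quadratic reciprocity gives (15|41) = (41|15). Reduce: 41 ≡ 11 (mod 15). Now have (11|15).
Both 11 ≡ 3 and 15 ≡ 3 (mod 4), so reciprocity gives (11|15) = -(15|11). Reduce: 15 ≡ 4 (mod 11). Now have -(4|11).
Factor out 2: 4 = 2^2. Since 11 ≡ 3 (mod 8), (2|11) = -1, and (2|11)^2 = +1. Now have -(1|11).
(1|11) = 1. Collecting the sign factors: -1.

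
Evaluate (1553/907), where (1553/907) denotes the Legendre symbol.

Reduce the numerator: 1553 ≡ 646 (mod 907), so (1553/907) = (646/907).
Factor out 2: 646 = 2·323. Since 907 ≡ 3 (mod 8), (2/907) = -1. Now have -(323/907).
Both 323 ≡ 3 and 907 ≡ 3 (mod 4), so reciprocity gives (323/907) = -(907/323). Reduce: 907 ≡ 261 (mod 323). Now have (261/323).
261 ≡ 1 (mod 4), so quadratic reciprocity gives (261/323) = (323/261). Reduce: 323 ≡ 62 (mod 261). Now have (62/261).
Factor out 2: 62 = 2·31. Since 261 ≡ 5 (mod 8), (2/261) = -1. Now have -(31/261).
261 ≡ 1 (mod 4), so quadratic reciprocity gives (31/261) = (261/31). Reduce: 261 ≡ 13 (mod 31). Now have -(13/31).
13 ≡ 1 (mod 4), so quadratic reciprocity gives (13/31) = (31/13). Reduce: 31 ≡ 5 (mod 13). Now have -(5/13).
5 ≡ 1 (mod 4), so quadratic reciprocity gives (5/13) = (13/5). Reduce: 13 ≡ 3 (mod 5). Now have -(3/5).
5 ≡ 1 (mod 4), so quadratic reciprocity gives (3/5) = (5/3). Reduce: 5 ≡ 2 (mod 3). Now have -(2/3).
Factor out 2: 2 = 2. Since 3 ≡ 3 (mod 8), (2/3) = -1. Now have (1/3).
(1/3) = 1. Collecting the sign factors: 1.

1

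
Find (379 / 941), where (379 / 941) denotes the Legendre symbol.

-1

941 ≡ 1 (mod 4), so quadratic reciprocity gives (379 / 941) = (941 / 379). Reduce: 941 ≡ 183 (mod 379). Now have (183 / 379).
Both 183 ≡ 3 and 379 ≡ 3 (mod 4), so reciprocity gives (183 / 379) = -(379 / 183). Reduce: 379 ≡ 13 (mod 183). Now have -(13 / 183).
13 ≡ 1 (mod 4), so quadratic reciprocity gives (13 / 183) = (183 / 13). Reduce: 183 ≡ 1 (mod 13). Now have -(1 / 13).
(1 / 13) = 1. Collecting the sign factors: -1.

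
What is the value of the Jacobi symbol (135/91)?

-1

(135/91)
  = (44/91)    [135 ≡ 44 mod 91]
  = (11/91)    [91 ≡ 3 mod 8 ⇒ (2/91)^2 = +1]
  = -(91/11)    [QR: both ≡ 3 mod 4, sign flips]
  = -(3/11)    [91 ≡ 3 mod 11]
  = (11/3)    [QR: both ≡ 3 mod 4, sign flips]
  = (2/3)    [11 ≡ 2 mod 3]
  = -(1/3)    [3 ≡ 3 mod 8 ⇒ (2/3) = -1]
  = -1    [(1/3) = 1]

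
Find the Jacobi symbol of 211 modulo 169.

(211/169)
  = (42/169)    [211 ≡ 42 mod 169]
  = (21/169)    [169 ≡ 1 mod 8 ⇒ (2/169) = +1]
  = (169/21)    [QR: 21 ≡ 1 mod 4, sign kept]
  = (1/21)    [169 ≡ 1 mod 21]
  = 1    [(1/21) = 1]

1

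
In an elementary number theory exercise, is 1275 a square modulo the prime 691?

Reduce the numerator: 1275 ≡ 584 (mod 691), so (1275/691) = (584/691).
Factor out 2: 584 = 2^3·73. Since 691 ≡ 3 (mod 8), (2/691) = -1, and (2/691)^3 = -1. Now have -(73/691).
73 ≡ 1 (mod 4), so quadratic reciprocity gives (73/691) = (691/73). Reduce: 691 ≡ 34 (mod 73). Now have -(34/73).
Factor out 2: 34 = 2·17. Since 73 ≡ 1 (mod 8), (2/73) = +1. Now have -(17/73).
17 ≡ 1 (mod 4), so quadratic reciprocity gives (17/73) = (73/17). Reduce: 73 ≡ 5 (mod 17). Now have -(5/17).
5 ≡ 1 (mod 4), so quadratic reciprocity gives (5/17) = (17/5). Reduce: 17 ≡ 2 (mod 5). Now have -(2/5).
Factor out 2: 2 = 2. Since 5 ≡ 5 (mod 8), (2/5) = -1. Now have (1/5).
(1/5) = 1. Collecting the sign factors: 1.
(1275/691) = 1, and 691 is prime, so 1275 is a quadratic residue mod 691.

yes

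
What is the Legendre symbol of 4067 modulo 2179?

-1

(4067/2179)
  = (1888/2179)    [4067 ≡ 1888 mod 2179]
  = -(59/2179)    [2179 ≡ 3 mod 8 ⇒ (2/2179)^5 = -1]
  = (2179/59)    [QR: both ≡ 3 mod 4, sign flips]
  = (55/59)    [2179 ≡ 55 mod 59]
  = -(59/55)    [QR: both ≡ 3 mod 4, sign flips]
  = -(4/55)    [59 ≡ 4 mod 55]
  = -(1/55)    [55 ≡ 7 mod 8 ⇒ (2/55)^2 = +1]
  = -1    [(1/55) = 1]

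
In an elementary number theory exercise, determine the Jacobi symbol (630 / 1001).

Factor out 2: 630 = 2·315. Since 1001 ≡ 1 (mod 8), (2 / 1001) = +1. Now have (315 / 1001).
1001 ≡ 1 (mod 4), so quadratic reciprocity gives (315 / 1001) = (1001 / 315). Reduce: 1001 ≡ 56 (mod 315). Now have (56 / 315).
Factor out 2: 56 = 2^3·7. Since 315 ≡ 3 (mod 8), (2 / 315) = -1, and (2 / 315)^3 = -1. Now have -(7 / 315).
Both 7 ≡ 3 and 315 ≡ 3 (mod 4), so reciprocity gives (7 / 315) = -(315 / 7). Reduce: 315 ≡ 0 (mod 7). Now have (0 / 7).
The numerator is now 0 with denominator 7 > 1: the symbol is 0.

0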